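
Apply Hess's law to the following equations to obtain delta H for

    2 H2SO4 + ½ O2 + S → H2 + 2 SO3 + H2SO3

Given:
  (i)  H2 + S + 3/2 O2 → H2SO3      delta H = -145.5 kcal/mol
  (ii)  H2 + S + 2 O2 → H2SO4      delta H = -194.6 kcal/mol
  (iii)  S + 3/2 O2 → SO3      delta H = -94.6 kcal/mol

(i) as written: -145.5 kcal/mol
(ii) reversed and × 2: (-2)·(-194.6) = +389.2 kcal/mol
(iii) × 2: (2)·(-94.6) = -189.2 kcal/mol
delta H = (1)·(-145.5) + (-2)·(-194.6) + (2)·(-94.6) = 54.5 kcal/mol

delta H = 54.5 kcal/mol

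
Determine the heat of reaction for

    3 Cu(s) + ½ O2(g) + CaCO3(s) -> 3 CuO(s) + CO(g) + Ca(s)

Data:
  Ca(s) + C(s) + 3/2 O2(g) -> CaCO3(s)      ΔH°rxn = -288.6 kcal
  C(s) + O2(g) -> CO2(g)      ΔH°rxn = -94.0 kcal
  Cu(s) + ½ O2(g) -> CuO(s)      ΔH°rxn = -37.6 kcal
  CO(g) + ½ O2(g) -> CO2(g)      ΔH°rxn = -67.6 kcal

ΔH°rxn = 149.4 kcal

equation 1 reversed (CaCO3(s) must end up as a reactant): +288.6 kcal
equation 2 as written: -94.0 kcal
equation 3 × 3 (scale by 3 for the 3 CuO(s)): (3)·(-37.6) = -112.8 kcal
equation 4 reversed (CO(g) must end up as a product): +67.6 kcal
ΔH°rxn = (-1)·(-288.6) + (1)·(-94.0) + (3)·(-37.6) + (-1)·(-67.6) = 149.4 kcal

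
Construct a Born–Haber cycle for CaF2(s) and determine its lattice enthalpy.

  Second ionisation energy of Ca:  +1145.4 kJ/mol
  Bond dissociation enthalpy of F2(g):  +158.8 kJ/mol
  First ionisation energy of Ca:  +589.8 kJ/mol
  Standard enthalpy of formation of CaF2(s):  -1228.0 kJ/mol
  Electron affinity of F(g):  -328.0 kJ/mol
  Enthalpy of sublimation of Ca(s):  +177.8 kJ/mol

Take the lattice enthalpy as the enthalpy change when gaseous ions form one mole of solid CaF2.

U = -2643.8 kJ/mol

ΔHf° = 1·ΔHsub + 1·(ΣIE) + 1·D(F2) + 2·EA + U
-1228.0 = 1·(+177.8) + 1·(+1735.2) + 1·(+158.8) + 2·(-328.0) + U
U = -1228.0 − (+1415.8) = -2643.8 kJ/mol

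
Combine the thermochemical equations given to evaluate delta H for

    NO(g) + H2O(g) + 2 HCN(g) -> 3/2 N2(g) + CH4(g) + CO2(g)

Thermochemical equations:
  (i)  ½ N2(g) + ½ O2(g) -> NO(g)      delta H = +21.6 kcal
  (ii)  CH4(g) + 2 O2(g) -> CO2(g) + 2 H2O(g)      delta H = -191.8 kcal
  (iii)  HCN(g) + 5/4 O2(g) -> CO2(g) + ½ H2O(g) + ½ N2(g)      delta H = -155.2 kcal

delta H = -140.2 kcal

(i) reversed: -21.6 kcal
(ii) reversed: +191.8 kcal
(iii) × 2: (2)·(-155.2) = -310.4 kcal
Summing the manipulated equations, delta H = (-1)·(+21.6) + (-1)·(-191.8) + (2)·(-155.2) = -140.2 kcal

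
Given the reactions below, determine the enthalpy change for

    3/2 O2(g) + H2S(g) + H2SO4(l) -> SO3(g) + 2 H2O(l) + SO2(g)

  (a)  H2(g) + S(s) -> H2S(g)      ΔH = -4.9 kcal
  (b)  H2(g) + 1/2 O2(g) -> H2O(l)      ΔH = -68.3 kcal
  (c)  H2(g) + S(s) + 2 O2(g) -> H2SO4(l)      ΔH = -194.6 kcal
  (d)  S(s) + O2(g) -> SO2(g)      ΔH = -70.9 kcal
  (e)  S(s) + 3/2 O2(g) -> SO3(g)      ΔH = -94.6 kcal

ΔH = -102.6 kcal

(a) reversed (H2S(g) must end up as a reactant): +4.9 kcal
(b) × 2 (×2 to match 2 H2O(l) in the target): (2)·(-68.3) = -136.6 kcal
(c) reversed (H2SO4(l) must end up as a reactant): +194.6 kcal
(d) as written (SO2(g) already on the product side): -70.9 kcal
(e) as written (SO3(g) already on the product side): -94.6 kcal
ΔH = (-1)·(-4.9) + (2)·(-68.3) + (-1)·(-194.6) + (1)·(-70.9) + (1)·(-94.6) = -102.6 kcal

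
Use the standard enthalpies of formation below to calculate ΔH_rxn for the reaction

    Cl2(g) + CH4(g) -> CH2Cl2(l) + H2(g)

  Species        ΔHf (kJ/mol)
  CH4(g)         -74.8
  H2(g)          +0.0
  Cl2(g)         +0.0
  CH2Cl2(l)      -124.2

Products: 1·(-124.2) + 1·(+0.0) = -124.2
Reactants: 1·(+0.0) + 1·(-74.8) = -74.8
ΔH_rxn = (-124.2) − (-74.8) = -49.4 kJ/mol

ΔH_rxn = -49.4 kJ/mol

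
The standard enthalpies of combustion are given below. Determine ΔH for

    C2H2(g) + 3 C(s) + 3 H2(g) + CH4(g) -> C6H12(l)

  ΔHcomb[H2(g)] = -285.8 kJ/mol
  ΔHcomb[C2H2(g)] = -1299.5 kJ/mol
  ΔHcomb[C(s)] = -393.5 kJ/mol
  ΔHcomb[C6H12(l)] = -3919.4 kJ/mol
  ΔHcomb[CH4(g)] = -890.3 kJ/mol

ΔH = -308.3 kJ/mol

With combustion enthalpies, reactants minus products:
= [1·(-1299.5) + 3·(-393.5) + 3·(-285.8) + 1·(-890.3)] − [1·(-3919.4)]
= -308.3 kJ/mol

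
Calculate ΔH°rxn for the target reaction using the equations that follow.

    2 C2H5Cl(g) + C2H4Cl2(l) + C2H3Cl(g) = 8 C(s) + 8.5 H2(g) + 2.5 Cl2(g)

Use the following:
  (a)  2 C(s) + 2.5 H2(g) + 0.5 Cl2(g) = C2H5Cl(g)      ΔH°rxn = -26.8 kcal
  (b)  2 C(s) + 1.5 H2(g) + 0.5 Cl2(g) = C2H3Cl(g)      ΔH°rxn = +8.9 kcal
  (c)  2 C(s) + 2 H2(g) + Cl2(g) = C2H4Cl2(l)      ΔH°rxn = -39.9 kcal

(a) reversed and × 2 (C2H5Cl(g) must end up as a reactant; ×2 to match 2 C2H5Cl(g) in the target): (-2)·(-26.8) = +53.6 kcal
(b) reversed (reverse to put C2H3Cl(g) on the reactant side): -8.9 kcal
(c) reversed (reverse to put C2H4Cl2(l) on the reactant side): +39.9 kcal
ΔH°rxn = (-2)·(-26.8) + (-1)·(+8.9) + (-1)·(-39.9) = 84.6 kcal

ΔH°rxn = 84.6 kcal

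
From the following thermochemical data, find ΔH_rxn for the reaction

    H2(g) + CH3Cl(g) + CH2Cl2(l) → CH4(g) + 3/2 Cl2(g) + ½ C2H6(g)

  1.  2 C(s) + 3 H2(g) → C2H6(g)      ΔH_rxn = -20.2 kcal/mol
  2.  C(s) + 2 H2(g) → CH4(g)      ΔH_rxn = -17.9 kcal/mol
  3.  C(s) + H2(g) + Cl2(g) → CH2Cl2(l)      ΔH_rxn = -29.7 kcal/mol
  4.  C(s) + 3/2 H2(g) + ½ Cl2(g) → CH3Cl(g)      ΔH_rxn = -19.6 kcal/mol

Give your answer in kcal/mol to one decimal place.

eq. 1 × 1/2 (×1/2 to match 1/2 C2H6(g) in the target): (1/2)·(-20.2) = -10.1 kcal/mol
eq. 2 as written (CH4(g) already on the product side): -17.9 kcal/mol
eq. 3 reversed (reverse to put CH2Cl2(l) on the reactant side): +29.7 kcal/mol
eq. 4 reversed (CH3Cl(g) must end up as a reactant): +19.6 kcal/mol
Summing the manipulated equations, ΔH_rxn = (-10.1) + (-17.9) + (+29.7) + (+19.6) = 21.3 kcal/mol

ΔH_rxn = 21.3 kcal/mol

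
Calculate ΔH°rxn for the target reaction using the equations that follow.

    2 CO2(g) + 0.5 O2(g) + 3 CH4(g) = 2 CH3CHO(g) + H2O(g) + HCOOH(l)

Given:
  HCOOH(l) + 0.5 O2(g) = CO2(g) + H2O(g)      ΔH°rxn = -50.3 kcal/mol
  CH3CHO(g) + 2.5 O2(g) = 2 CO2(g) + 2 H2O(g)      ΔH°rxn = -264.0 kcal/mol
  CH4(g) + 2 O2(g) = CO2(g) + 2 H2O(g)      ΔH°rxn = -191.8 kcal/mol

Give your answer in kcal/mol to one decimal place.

equation 1 reversed: +50.3 kcal/mol
equation 2 reversed and × 2: (-2)·(-264.0) = +528.0 kcal/mol
equation 3 × 3: (3)·(-191.8) = -575.4 kcal/mol
ΔH°rxn = (+50.3) + (+528.0) + (-575.4) = 2.9 kcal/mol

ΔH°rxn = 2.9 kcal/mol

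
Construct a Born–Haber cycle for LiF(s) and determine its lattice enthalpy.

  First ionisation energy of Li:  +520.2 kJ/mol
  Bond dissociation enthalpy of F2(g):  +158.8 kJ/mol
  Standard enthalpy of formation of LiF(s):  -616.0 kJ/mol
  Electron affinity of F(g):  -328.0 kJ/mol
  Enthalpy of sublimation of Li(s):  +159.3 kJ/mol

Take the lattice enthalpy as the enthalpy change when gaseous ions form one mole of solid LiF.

ΔHf° = 1·ΔHsub + 1·(ΣIE) + 1/2·D(F2) + 1·EA + U
-616.0 = 1·(+159.3) + 1·(+520.2) + 1/2·(+158.8) + 1·(-328.0) + U
U = -616.0 − (+430.9) = -1046.9 kJ/mol

U = -1046.9 kJ/mol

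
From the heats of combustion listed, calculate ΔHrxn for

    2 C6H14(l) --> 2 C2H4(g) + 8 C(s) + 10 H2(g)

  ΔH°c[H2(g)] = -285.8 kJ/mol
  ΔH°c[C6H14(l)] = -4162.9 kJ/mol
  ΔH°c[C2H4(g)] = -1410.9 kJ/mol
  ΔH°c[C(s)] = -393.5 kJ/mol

ΔHrxn = 502.0 kJ/mol

With combustion enthalpies, reactants minus products:
= [2·(-4162.9)] − [2·(-1410.9) + 8·(-393.5) + 10·(-285.8)]
= 502.0 kJ/mol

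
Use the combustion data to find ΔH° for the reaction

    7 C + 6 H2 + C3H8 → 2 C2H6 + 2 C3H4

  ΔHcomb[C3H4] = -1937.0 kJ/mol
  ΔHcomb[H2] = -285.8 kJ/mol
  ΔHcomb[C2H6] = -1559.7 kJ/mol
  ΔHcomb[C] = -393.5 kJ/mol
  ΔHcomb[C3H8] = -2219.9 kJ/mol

Using ΔH = Σ nΔHc°(reactants) − Σ nΔHc°(products):
= [7·(-393.5) + 6·(-285.8) + 1·(-2219.9)] − [2·(-1559.7) + 2·(-1937.0)]
= 304.2 kJ/mol

ΔH° = 304.2 kJ/mol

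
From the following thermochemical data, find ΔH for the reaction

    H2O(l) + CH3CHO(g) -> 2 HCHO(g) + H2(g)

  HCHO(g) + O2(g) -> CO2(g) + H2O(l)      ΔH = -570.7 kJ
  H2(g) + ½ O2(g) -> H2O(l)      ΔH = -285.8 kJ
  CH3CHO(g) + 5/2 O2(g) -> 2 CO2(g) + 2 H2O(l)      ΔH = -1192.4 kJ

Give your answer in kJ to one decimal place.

equation 1 reversed and × 2 (HCHO(g) must end up as a product; scale by 2 for the 2 HCHO(g)): (-2)·(-570.7) = +1141.4 kJ
equation 2 reversed (reverse to put H2(g) on the product side): +285.8 kJ
equation 3 as written (CH3CHO(g) already on the reactant side): -1192.4 kJ
ΔH = (-2)·(-570.7) + (-1)·(-285.8) + (1)·(-1192.4) = 234.8 kJ

ΔH = 234.8 kJ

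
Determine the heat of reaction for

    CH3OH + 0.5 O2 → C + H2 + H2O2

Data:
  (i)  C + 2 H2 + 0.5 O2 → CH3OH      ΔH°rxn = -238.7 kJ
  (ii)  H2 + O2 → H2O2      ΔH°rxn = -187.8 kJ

(i) reversed: +238.7 kJ
(ii) as written: -187.8 kJ
By Hess's law, ΔH°rxn = (-1)·(-238.7) + (1)·(-187.8) = 50.9 kJ

ΔH°rxn = 50.9 kJ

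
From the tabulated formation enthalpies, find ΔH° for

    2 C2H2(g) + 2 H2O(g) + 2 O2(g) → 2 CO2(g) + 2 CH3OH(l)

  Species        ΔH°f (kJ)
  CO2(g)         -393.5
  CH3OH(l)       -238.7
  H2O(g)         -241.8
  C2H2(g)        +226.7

ΔH° = -1234.2 kJ

ΔH°rxn = Σ nΔHf°(products) − Σ nΔHf°(reactants).
Products: 2·(-393.5) + 2·(-238.7) = -1264.4
Reactants: 2·(+226.7) + 2·(-241.8) + 2·(+0.0) = -30.2
ΔH° = (-1264.4) − (-30.2) = -1234.2 kJ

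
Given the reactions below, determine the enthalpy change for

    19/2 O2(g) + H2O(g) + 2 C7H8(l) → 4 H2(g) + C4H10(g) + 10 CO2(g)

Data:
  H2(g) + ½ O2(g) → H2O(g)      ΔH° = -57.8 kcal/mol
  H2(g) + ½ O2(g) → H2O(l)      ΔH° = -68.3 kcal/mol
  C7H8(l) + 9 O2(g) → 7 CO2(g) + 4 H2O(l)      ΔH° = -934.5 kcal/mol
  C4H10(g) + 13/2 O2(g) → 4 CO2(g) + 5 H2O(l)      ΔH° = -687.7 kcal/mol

equation 1 reversed: +57.8 kcal/mol
equation 2 reversed and × 3: (-3)·(-68.3) = +204.9 kcal/mol
equation 3 × 2: (2)·(-934.5) = -1869.0 kcal/mol
equation 4 reversed: +687.7 kcal/mol
ΔH° = (-1)·(-57.8) + (-3)·(-68.3) + (2)·(-934.5) + (-1)·(-687.7) = -918.6 kcal/mol

ΔH° = -918.6 kcal/mol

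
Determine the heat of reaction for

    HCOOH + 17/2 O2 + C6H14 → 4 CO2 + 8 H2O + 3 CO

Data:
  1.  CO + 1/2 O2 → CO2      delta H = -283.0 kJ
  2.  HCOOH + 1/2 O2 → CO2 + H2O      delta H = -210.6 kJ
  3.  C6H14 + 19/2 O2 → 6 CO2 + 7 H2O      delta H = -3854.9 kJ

eq. 1 reversed and × 3 (reverse to put CO on the product side; scale by 3 for the 3 CO): (-3)·(-283.0) = +849.0 kJ
eq. 2 as written (HCOOH already on the reactant side): -210.6 kJ
eq. 3 as written (C6H14 already on the reactant side): -3854.9 kJ
delta H = (+849.0) + (-210.6) + (-3854.9) = -3216.5 kJ

delta H = -3216.5 kJ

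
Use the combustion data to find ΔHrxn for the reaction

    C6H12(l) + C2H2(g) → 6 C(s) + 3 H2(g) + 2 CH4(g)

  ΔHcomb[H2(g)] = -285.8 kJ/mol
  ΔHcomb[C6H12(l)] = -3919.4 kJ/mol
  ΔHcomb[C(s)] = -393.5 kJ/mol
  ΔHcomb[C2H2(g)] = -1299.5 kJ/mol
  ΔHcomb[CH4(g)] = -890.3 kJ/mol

ΔHrxn = -219.9 kJ/mol

With combustion enthalpies, reactants minus products:
= [1·(-3919.4) + 1·(-1299.5)] − [6·(-393.5) + 3·(-285.8) + 2·(-890.3)]
= -219.9 kJ/mol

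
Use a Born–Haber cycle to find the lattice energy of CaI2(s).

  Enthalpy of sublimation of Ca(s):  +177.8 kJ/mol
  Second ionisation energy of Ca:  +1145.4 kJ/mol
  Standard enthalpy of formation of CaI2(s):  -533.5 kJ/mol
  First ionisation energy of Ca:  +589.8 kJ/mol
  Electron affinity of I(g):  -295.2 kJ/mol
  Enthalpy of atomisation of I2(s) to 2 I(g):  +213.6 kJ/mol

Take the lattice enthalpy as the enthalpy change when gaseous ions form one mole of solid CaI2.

ΔHf° = 1·ΔHsub + 1·(ΣIE) + 1·D(I2) + 2·EA + U
-533.5 = 1·(+177.8) + 1·(+1735.2) + 1·(+213.6) + 2·(-295.2) + U
U = -533.5 − (+1536.2) = -2069.7 kJ/mol

U = -2069.7 kJ/mol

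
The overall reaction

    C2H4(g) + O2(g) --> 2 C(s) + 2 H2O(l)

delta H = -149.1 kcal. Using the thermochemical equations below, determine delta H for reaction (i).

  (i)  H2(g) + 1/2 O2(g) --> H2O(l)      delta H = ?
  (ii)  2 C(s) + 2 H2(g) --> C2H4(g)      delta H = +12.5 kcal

(i) × 2 (×2 to match 2 H2O(l) in the target): contributes 2·x
(ii) reversed (reverse to put C2H4(g) on the reactant side): -12.5 kcal
-149.1 = (-12.5) + 2·x
x = (-149.1 − (-12.5)) / (2) = -68.3 kcal

delta H = -68.3 kcal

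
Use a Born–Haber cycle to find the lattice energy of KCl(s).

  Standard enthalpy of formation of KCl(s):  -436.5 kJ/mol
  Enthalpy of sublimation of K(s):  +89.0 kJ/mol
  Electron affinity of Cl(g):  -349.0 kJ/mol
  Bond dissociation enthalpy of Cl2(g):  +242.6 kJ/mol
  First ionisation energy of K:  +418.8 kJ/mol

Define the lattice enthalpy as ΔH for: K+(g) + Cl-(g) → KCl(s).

U = -716.6 kJ/mol

ΔHf° = 1·ΔHsub + 1·(ΣIE) + 1/2·D(Cl2) + 1·EA + U
-436.5 = 1·(+89.0) + 1·(+418.8) + 1/2·(+242.6) + 1·(-349.0) + U
U = -436.5 − (+280.1) = -716.6 kJ/mol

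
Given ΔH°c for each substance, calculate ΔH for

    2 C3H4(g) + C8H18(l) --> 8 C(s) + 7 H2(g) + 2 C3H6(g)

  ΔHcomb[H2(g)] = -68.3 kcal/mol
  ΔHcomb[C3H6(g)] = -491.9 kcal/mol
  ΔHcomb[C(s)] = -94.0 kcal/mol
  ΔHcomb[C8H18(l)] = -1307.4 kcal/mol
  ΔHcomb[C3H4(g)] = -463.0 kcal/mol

ΔH = -19.5 kcal/mol

With combustion enthalpies, reactants minus products:
= [2·(-463.0) + 1·(-1307.4)] − [8·(-94.0) + 7·(-68.3) + 2·(-491.9)]
= -19.5 kcal/mol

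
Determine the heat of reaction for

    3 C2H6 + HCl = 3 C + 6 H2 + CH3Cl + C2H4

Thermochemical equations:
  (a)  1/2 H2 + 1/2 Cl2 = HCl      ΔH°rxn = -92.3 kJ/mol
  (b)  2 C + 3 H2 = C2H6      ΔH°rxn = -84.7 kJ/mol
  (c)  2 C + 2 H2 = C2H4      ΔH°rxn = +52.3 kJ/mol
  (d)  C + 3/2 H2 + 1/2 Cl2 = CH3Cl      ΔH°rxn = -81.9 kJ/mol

(a) reversed (reverse to put HCl on the reactant side): +92.3 kJ/mol
(b) reversed and × 3 (reverse to put C2H6 on the reactant side; scale by 3 for the 3 C2H6): (-3)·(-84.7) = +254.1 kJ/mol
(c) as written (C2H4 already on the product side): +52.3 kJ/mol
(d) as written (CH3Cl already on the product side): -81.9 kJ/mol
ΔH°rxn = (+92.3) + (+254.1) + (+52.3) + (-81.9) = 316.8 kJ/mol

ΔH°rxn = 316.8 kJ/mol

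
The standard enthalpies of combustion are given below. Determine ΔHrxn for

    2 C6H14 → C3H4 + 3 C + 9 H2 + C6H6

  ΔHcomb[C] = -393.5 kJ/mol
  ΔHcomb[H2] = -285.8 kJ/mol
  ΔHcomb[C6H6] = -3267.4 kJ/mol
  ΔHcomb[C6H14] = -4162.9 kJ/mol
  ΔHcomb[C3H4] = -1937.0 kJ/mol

With combustion enthalpies, reactants minus products:
= [2·(-4162.9)] − [1·(-1937.0) + 3·(-393.5) + 9·(-285.8) + 1·(-3267.4)]
= 631.3 kJ/mol

ΔHrxn = 631.3 kJ/mol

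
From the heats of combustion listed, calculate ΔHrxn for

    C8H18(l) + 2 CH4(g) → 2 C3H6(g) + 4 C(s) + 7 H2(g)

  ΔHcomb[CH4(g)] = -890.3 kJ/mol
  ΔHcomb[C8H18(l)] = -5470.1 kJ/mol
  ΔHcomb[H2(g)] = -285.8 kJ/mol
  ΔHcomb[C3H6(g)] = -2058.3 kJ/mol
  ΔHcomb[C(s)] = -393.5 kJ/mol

Using ΔH = Σ nΔHc°(reactants) − Σ nΔHc°(products):
= [1·(-5470.1) + 2·(-890.3)] − [2·(-2058.3) + 4·(-393.5) + 7·(-285.8)]
= 440.5 kJ/mol

ΔHrxn = 440.5 kJ/mol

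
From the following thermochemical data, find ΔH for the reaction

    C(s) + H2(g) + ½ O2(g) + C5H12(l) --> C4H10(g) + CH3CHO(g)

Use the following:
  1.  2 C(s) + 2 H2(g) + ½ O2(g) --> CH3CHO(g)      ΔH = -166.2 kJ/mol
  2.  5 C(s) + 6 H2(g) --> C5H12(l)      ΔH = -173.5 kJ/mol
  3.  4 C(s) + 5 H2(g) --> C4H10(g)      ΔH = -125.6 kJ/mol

ΔH = -118.3 kJ/mol

eq. 1 as written: -166.2 kJ/mol
eq. 2 reversed: +173.5 kJ/mol
eq. 3 as written: -125.6 kJ/mol
Combining the equations, ΔH = (-166.2) + (+173.5) + (-125.6) = -118.3 kJ/mol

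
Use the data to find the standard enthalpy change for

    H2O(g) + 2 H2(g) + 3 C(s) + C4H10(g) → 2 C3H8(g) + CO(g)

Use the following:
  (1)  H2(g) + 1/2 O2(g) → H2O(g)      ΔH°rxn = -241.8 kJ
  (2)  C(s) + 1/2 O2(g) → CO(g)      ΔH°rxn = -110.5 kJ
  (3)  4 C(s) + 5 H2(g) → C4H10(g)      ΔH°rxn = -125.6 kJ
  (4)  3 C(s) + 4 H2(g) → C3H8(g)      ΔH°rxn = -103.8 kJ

(1) reversed (reverse to put H2O(g) on the reactant side): +241.8 kJ
(2) as written (CO(g) already on the product side): -110.5 kJ
(3) reversed (C4H10(g) must end up as a reactant): +125.6 kJ
(4) × 2 (scale by 2 for the 2 C3H8(g)): (2)·(-103.8) = -207.6 kJ
Combining the equations, ΔH°rxn = (+241.8) + (-110.5) + (+125.6) + (-207.6) = 49.3 kJ

ΔH°rxn = 49.3 kJ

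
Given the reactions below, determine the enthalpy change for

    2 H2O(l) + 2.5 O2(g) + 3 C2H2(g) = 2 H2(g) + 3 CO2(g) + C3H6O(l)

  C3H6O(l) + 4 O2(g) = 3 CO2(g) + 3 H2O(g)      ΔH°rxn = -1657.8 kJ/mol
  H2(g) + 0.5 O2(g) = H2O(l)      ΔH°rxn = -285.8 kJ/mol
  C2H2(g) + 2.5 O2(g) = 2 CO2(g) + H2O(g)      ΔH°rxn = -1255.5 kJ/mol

ΔH°rxn = -1537.1 kJ/mol

equation 1 reversed: +1657.8 kJ/mol
equation 2 reversed and × 2: (-2)·(-285.8) = +571.6 kJ/mol
equation 3 × 3: (3)·(-1255.5) = -3766.5 kJ/mol
Summing the manipulated equations, ΔH°rxn = (-1)·(-1657.8) + (-2)·(-285.8) + (3)·(-1255.5) = -1537.1 kJ/mol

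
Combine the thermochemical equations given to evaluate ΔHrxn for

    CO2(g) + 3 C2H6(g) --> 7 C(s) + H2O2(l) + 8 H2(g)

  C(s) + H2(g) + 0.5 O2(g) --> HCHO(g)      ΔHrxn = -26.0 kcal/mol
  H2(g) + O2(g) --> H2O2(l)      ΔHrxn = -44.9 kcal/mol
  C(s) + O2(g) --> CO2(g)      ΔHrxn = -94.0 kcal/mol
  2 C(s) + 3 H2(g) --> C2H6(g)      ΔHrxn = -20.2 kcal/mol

ΔHrxn = 109.7 kcal/mol

equation 1: not needed (HCHO(g) appears nowhere else).
equation 2 as written (H2O2(l) already on the product side): -44.9 kcal/mol
equation 3 reversed (reverse to put CO2(g) on the reactant side): +94.0 kcal/mol
equation 4 reversed and × 3 (C2H6(g) must end up as a reactant; ×3 to match 3 C2H6(g) in the target): (-3)·(-20.2) = +60.6 kcal/mol
Since enthalpy is a state function, ΔHrxn = (1)·(-44.9) + (-1)·(-94.0) + (-3)·(-20.2) = 109.7 kcal/mol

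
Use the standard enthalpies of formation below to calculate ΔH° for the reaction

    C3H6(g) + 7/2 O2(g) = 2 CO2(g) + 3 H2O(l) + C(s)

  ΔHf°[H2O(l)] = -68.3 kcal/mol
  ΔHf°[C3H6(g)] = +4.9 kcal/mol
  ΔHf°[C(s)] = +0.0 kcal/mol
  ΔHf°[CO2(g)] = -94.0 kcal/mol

Products: 2·(-94.0) + 3·(-68.3) + 1·(+0.0) = -392.9
Reactants: 1·(+4.9) + 7/2·(+0.0) = +4.9
ΔH° = (-392.9) − (+4.9) = -397.8 kcal/mol

ΔH° = -397.8 kcal/mol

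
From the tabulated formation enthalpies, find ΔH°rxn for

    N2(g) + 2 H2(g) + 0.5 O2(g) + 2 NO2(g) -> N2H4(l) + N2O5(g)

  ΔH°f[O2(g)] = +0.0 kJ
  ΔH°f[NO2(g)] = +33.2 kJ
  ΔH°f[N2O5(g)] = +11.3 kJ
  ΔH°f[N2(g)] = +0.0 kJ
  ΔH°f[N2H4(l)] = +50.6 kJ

ΔH°rxn = -4.5 kJ

Products: 1·(+50.6) + 1·(+11.3) = +61.9
Reactants: 1·(+0.0) + 2·(+0.0) + 1/2·(+0.0) + 2·(+33.2) = +66.4
ΔH°rxn = (+61.9) − (+66.4) = -4.5 kJ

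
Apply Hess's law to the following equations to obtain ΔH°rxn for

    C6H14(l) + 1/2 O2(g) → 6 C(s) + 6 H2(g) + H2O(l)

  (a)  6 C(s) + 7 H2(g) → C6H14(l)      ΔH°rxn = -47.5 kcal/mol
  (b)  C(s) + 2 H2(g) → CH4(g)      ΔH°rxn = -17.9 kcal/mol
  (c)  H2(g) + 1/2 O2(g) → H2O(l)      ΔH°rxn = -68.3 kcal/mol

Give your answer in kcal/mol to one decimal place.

ΔH°rxn = -20.8 kcal/mol

(a) reversed: +47.5 kcal/mol
(b): not needed.
(c) as written: -68.3 kcal/mol
ΔH°rxn = (-1)·(-47.5) + (1)·(-68.3) = -20.8 kcal/mol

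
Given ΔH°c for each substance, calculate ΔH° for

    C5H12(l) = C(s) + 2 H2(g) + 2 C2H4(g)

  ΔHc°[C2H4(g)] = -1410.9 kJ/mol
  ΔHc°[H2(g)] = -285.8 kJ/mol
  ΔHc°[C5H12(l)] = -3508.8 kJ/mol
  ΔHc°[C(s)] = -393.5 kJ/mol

ΔH° = 278.1 kJ/mol

Using ΔH = Σ nΔHc°(reactants) − Σ nΔHc°(products):
= [1·(-3508.8)] − [1·(-393.5) + 2·(-285.8) + 2·(-1410.9)]
= 278.1 kJ/mol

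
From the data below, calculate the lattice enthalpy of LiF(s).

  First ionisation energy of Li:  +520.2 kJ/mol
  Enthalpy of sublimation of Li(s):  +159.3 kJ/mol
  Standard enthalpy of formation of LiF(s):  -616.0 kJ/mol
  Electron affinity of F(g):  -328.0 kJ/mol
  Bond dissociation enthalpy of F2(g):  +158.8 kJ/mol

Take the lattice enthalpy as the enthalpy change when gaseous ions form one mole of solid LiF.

U = -1046.9 kJ/mol

ΔHf° = 1·ΔHsub + 1·(ΣIE) + 1/2·D(F2) + 1·EA + U
-616.0 = 1·(+159.3) + 1·(+520.2) + 1/2·(+158.8) + 1·(-328.0) + U
U = -616.0 − (+430.9) = -1046.9 kJ/mol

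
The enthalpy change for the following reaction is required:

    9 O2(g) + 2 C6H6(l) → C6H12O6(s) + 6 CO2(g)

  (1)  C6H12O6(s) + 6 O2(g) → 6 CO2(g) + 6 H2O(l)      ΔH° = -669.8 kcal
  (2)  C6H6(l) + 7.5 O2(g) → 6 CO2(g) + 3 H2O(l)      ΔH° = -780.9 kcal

ΔH° = -892.0 kcal

(1) reversed: +669.8 kcal
(2) × 2: (2)·(-780.9) = -1561.8 kcal
Summing the manipulated equations, ΔH° = (-1)·(-669.8) + (2)·(-780.9) = -892.0 kcal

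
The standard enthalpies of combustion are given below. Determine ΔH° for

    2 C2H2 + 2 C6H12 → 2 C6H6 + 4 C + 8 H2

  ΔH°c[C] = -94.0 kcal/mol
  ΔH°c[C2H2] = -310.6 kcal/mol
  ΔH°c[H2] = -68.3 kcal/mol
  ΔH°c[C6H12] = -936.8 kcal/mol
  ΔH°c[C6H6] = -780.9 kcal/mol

ΔH° = -10.6 kcal/mol

With combustion enthalpies, reactants minus products:
= [2·(-310.6) + 2·(-936.8)] − [2·(-780.9) + 4·(-94.0) + 8·(-68.3)]
= -10.6 kcal/mol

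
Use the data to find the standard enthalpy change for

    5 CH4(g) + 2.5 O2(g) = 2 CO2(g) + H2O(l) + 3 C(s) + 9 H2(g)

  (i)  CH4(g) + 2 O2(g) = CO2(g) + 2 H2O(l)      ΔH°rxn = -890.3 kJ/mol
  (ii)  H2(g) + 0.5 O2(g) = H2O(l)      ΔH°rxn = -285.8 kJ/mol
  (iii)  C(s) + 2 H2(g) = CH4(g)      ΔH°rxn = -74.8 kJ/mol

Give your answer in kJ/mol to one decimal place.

ΔH°rxn = -698.8 kJ/mol

(i) × 2: (2)·(-890.3) = -1780.6 kJ/mol
(ii) reversed and × 3: (-3)·(-285.8) = +857.4 kJ/mol
(iii) reversed and × 3: (-3)·(-74.8) = +224.4 kJ/mol
ΔH°rxn = (-1780.6) + (+857.4) + (+224.4) = -698.8 kJ/mol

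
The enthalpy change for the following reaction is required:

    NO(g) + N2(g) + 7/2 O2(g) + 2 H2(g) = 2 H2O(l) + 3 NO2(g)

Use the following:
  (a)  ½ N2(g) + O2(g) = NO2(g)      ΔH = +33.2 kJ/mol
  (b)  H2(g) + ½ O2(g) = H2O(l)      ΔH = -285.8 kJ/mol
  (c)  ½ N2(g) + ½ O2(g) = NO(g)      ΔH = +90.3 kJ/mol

(a) × 3: (3)·(+33.2) = +99.6 kJ/mol
(b) × 2: (2)·(-285.8) = -571.6 kJ/mol
(c) reversed: -90.3 kJ/mol
By Hess's law, ΔH = (3)·(+33.2) + (2)·(-285.8) + (-1)·(+90.3) = -562.3 kJ/mol

ΔH = -562.3 kJ/mol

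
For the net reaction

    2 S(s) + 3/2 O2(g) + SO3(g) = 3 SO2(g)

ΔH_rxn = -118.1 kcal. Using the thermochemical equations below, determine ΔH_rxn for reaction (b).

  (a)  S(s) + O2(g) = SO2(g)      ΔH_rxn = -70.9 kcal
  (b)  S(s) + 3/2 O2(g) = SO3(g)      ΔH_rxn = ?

(a) × 3: (3)·(-70.9) = -212.7 kcal
(b) reversed: contributes −x
-118.1 = (-212.7) − x
x = (-118.1 − (-212.7)) / (-1) = -94.6 kcal

ΔH_rxn = -94.6 kcal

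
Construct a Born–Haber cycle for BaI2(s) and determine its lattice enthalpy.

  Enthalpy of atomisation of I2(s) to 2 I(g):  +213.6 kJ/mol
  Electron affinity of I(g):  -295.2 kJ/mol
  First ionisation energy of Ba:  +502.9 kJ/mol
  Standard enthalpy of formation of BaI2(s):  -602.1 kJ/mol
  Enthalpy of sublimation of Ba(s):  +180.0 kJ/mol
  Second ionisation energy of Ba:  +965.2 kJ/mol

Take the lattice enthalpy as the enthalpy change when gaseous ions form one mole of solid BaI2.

U = -1873.4 kJ/mol

ΔHf° = 1·ΔHsub + 1·(ΣIE) + 1·D(I2) + 2·EA + U
-602.1 = 1·(+180.0) + 1·(+1468.1) + 1·(+213.6) + 2·(-295.2) + U
U = -602.1 − (+1271.3) = -1873.4 kJ/mol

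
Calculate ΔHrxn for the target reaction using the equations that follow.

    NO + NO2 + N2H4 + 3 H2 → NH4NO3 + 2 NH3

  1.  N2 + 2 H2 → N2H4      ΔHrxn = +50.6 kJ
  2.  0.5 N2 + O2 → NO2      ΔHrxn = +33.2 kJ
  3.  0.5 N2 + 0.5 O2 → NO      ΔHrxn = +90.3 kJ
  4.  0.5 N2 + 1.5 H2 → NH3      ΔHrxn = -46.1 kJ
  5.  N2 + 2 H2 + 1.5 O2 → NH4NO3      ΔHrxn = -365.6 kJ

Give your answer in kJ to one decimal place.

eq. 1 reversed (reverse to put N2H4 on the reactant side): -50.6 kJ
eq. 2 reversed (NO2 must end up as a reactant): -33.2 kJ
eq. 3 reversed (reverse to put NO on the reactant side): -90.3 kJ
eq. 4 × 2 (scale by 2 for the 2 NH3): (2)·(-46.1) = -92.2 kJ
eq. 5 as written (NH4NO3 already on the product side): -365.6 kJ
By Hess's law, ΔHrxn = (-50.6) + (-33.2) + (-90.3) + (-92.2) + (-365.6) = -631.9 kJ

ΔHrxn = -631.9 kJ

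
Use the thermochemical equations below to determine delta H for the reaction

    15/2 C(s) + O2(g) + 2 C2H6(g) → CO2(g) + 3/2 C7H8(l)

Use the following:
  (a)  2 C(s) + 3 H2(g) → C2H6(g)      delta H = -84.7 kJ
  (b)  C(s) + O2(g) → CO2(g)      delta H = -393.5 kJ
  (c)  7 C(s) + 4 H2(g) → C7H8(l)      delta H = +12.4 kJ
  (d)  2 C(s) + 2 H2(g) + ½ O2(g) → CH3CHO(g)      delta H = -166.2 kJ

delta H = -205.5 kJ

(a) reversed and × 2: (-2)·(-84.7) = +169.4 kJ
(b) as written: -393.5 kJ
(c) × 3/2: (3/2)·(+12.4) = +18.6 kJ
(d): not needed.
delta H = (-2)·(-84.7) + (1)·(-393.5) + (3/2)·(+12.4) = -205.5 kJ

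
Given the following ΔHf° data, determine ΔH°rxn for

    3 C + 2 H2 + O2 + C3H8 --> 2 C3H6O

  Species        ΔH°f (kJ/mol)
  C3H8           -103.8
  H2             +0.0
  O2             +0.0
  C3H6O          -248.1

ΔH°rxn = -392.4 kJ/mol

ΔH°rxn = Σ nΔHf°(products) − Σ nΔHf°(reactants).
Products: 2·(-248.1) = -496.2
Reactants: 3·(+0.0) + 2·(+0.0) + 1·(+0.0) + 1·(-103.8) = -103.8
ΔH°rxn = (-496.2) − (-103.8) = -392.4 kJ/mol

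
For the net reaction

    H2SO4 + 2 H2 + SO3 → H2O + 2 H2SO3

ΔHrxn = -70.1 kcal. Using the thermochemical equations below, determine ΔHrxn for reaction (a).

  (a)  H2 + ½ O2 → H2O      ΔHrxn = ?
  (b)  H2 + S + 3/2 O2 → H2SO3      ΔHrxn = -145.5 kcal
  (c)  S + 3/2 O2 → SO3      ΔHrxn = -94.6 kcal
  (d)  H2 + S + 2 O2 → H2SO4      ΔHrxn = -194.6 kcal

(a) as written (H2O already on the product side): contributes x
(b) × 2 (scale by 2 for the 2 H2SO3): (2)·(-145.5) = -291.0 kcal
(c) reversed (reverse to put SO3 on the reactant side): +94.6 kcal
(d) reversed (H2SO4 must end up as a reactant): +194.6 kcal
-70.1 = (-291.0) + (+94.6) + (+194.6) + x
x = (-70.1 − (-1.8)) / (1) = -68.3 kcal

ΔHrxn = -68.3 kcal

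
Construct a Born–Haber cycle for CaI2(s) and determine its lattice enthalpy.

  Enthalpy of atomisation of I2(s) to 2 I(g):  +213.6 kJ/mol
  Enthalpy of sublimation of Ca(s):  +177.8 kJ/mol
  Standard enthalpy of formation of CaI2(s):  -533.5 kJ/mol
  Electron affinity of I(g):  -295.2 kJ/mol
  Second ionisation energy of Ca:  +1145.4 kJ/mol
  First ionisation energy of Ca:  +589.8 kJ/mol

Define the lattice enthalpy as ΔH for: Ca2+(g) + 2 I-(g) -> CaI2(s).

U = -2069.7 kJ/mol

ΔHf° = 1·ΔHsub + 1·(ΣIE) + 1·D(I2) + 2·EA + U
-533.5 = 1·(+177.8) + 1·(+1735.2) + 1·(+213.6) + 2·(-295.2) + U
U = -533.5 − (+1536.2) = -2069.7 kJ/mol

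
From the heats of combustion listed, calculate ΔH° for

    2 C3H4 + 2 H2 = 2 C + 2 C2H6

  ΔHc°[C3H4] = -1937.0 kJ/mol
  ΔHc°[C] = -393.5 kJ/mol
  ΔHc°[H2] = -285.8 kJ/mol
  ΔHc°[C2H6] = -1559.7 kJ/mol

ΔH° = -539.2 kJ/mol

With combustion enthalpies, reactants minus products:
= [2·(-1937.0) + 2·(-285.8)] − [2·(-393.5) + 2·(-1559.7)]
= -539.2 kJ/mol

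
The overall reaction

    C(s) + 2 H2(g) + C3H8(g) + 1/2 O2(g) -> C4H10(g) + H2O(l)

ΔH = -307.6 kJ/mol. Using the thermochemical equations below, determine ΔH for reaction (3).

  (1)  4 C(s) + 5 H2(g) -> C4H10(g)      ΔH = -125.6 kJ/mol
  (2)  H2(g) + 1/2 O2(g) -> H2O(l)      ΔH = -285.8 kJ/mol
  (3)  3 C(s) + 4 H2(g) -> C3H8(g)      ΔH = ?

ΔH = -103.8 kJ/mol

(1) as written (C4H10(g) already on the product side): -125.6 kJ/mol
(2) as written (H2O(l) already on the product side): -285.8 kJ/mol
(3) reversed (reverse to put C3H8(g) on the reactant side): contributes −x
-307.6 = (-125.6) + (-285.8) − x
x = (-307.6 − (-411.4)) / (-1) = -103.8 kJ/mol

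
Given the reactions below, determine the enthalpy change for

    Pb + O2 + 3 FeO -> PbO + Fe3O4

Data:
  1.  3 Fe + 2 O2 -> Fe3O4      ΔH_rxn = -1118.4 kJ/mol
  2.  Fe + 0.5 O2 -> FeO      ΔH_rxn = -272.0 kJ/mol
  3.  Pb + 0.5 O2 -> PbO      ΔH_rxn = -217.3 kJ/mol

eq. 1 as written (Fe3O4 already on the product side): -1118.4 kJ/mol
eq. 2 reversed and × 3 (FeO must end up as a reactant; ×3 to match 3 FeO in the target): (-3)·(-272.0) = +816.0 kJ/mol
eq. 3 as written (PbO already on the product side): -217.3 kJ/mol
By Hess's law, ΔH_rxn = (1)·(-1118.4) + (-3)·(-272.0) + (1)·(-217.3) = -519.7 kJ/mol

ΔH_rxn = -519.7 kJ/mol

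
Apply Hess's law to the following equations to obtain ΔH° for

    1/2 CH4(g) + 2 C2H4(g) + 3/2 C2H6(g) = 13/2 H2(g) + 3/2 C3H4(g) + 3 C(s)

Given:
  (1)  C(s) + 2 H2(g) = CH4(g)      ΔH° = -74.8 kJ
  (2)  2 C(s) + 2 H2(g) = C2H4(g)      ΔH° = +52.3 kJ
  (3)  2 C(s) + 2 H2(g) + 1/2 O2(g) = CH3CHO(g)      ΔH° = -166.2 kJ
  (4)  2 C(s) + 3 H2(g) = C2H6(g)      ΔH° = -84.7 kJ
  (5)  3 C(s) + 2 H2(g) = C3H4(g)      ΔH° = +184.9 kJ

ΔH° = 337.2 kJ

(1) reversed and × 1/2 (CH4(g) must end up as a reactant; ×1/2 to match 1/2 CH4(g) in the target): (-1/2)·(-74.8) = +37.4 kJ
(2) reversed and × 2 (reverse to put C2H4(g) on the reactant side; scale by 2 for the 2 C2H4(g)): (-2)·(+52.3) = -104.6 kJ
(3): not needed (O2(g) appears nowhere else).
(4) reversed and × 3/2 (C2H6(g) must end up as a reactant; scale by 3/2 for the 3/2 C2H6(g)): (-3/2)·(-84.7) = +127.05 kJ
(5) × 3/2 (scale by 3/2 for the 3/2 C3H4(g)): (3/2)·(+184.9) = +277.35 kJ
By Hess's law, ΔH° = (+37.4) + (-104.6) + (+127.05) + (+277.35) = 337.2 kJ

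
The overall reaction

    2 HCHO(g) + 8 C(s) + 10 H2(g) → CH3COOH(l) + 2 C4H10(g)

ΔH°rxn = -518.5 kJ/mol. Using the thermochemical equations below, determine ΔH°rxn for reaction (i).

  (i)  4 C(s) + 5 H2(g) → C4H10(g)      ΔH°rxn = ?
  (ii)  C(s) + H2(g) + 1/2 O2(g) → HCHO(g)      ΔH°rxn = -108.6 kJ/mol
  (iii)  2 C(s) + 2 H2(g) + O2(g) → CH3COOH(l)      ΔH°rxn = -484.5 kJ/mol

ΔH°rxn = -125.6 kJ/mol

(i) × 2 (×2 to match 2 C4H10(g) in the target): contributes 2·x
(ii) reversed and × 2 (HCHO(g) must end up as a reactant; ×2 to match 2 HCHO(g) in the target): (-2)·(-108.6) = +217.2 kJ/mol
(iii) as written (CH3COOH(l) already on the product side): -484.5 kJ/mol
-518.5 = (+217.2) + (-484.5) + 2·x
x = (-518.5 − (-267.3)) / (2) = -125.6 kJ/mol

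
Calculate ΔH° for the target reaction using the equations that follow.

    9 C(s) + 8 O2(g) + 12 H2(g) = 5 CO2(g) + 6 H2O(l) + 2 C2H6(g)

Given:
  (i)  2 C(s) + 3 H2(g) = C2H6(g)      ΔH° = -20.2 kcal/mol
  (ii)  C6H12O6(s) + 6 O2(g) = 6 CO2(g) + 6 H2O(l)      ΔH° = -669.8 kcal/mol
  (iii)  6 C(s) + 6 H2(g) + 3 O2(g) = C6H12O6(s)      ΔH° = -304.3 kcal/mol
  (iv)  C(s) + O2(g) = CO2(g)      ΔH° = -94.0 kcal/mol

ΔH° = -920.5 kcal/mol

(i) × 2: (2)·(-20.2) = -40.4 kcal/mol
(ii) as written: -669.8 kcal/mol
(iii) as written: -304.3 kcal/mol
(iv) reversed: +94.0 kcal/mol
ΔH° = (-40.4) + (-669.8) + (-304.3) + (+94.0) = -920.5 kcal/mol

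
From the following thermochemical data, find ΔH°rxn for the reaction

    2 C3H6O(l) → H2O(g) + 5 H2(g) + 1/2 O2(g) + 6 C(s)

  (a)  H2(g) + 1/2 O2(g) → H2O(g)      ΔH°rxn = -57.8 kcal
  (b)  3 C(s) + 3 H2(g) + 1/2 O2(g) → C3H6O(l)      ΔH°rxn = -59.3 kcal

ΔH°rxn = 60.8 kcal

(a) as written (H2O(g) already on the product side): -57.8 kcal
(b) reversed and × 2 (C3H6O(l) must end up as a reactant; scale by 2 for the 2 C3H6O(l)): (-2)·(-59.3) = +118.6 kcal
ΔH°rxn = (-57.8) + (+118.6) = 60.8 kcal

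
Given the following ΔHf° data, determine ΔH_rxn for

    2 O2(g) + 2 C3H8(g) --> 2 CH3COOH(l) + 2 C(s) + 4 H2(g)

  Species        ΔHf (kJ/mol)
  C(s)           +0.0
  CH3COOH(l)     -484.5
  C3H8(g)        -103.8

ΔH_rxn = -761.4 kJ/mol

Products: 2·(-484.5) + 2·(+0.0) + 4·(+0.0) = -969.0
Reactants: 2·(+0.0) + 2·(-103.8) = -207.6
ΔH_rxn = (-969.0) − (-207.6) = -761.4 kJ/mol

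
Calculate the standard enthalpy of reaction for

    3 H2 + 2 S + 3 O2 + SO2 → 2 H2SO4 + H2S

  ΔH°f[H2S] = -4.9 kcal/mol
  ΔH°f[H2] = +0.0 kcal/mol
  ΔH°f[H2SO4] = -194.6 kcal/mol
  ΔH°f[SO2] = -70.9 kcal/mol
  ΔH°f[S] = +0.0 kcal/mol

ΔH°rxn = Σ nΔHf°(products) − Σ nΔHf°(reactants).
Products: 2·(-194.6) + 1·(-4.9) = -394.1
Reactants: 3·(+0.0) + 2·(+0.0) + 3·(+0.0) + 1·(-70.9) = -70.9
ΔH°rxn = (-394.1) − (-70.9) = -323.2 kcal/mol

ΔH°rxn = -323.2 kcal/mol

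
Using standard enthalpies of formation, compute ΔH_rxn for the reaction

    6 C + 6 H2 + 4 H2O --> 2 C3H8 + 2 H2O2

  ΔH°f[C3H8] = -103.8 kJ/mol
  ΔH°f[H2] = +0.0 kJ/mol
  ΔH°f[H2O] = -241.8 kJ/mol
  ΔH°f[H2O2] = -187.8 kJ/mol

Products: 2·(-103.8) + 2·(-187.8) = -583.2
Reactants: 6·(+0.0) + 6·(+0.0) + 4·(-241.8) = -967.2
ΔH_rxn = (-583.2) − (-967.2) = 384.0 kJ/mol

ΔH_rxn = 384.0 kJ/mol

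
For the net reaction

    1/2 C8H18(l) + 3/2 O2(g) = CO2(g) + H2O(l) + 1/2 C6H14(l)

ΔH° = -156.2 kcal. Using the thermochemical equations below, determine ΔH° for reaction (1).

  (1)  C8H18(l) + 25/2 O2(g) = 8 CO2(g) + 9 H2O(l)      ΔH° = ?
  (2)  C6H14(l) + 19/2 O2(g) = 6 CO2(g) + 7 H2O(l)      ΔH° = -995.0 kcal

(1) × 1/2: contributes 1/2·x
(2) reversed and × 1/2: (-1/2)·(-995.0) = +497.5 kcal
-156.2 = (+497.5) + 1/2·x
x = (-156.2 − (+497.5)) / (1/2) = -1307.4 kcal

ΔH° = -1307.4 kcal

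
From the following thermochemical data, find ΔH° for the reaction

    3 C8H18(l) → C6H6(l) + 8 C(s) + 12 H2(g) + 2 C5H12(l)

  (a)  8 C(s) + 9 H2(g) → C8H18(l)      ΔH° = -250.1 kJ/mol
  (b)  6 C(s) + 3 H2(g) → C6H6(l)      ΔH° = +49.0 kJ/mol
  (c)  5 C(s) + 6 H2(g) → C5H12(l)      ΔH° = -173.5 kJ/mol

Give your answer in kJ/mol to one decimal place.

(a) reversed and × 3: (-3)·(-250.1) = +750.3 kJ/mol
(b) as written: +49.0 kJ/mol
(c) × 2: (2)·(-173.5) = -347.0 kJ/mol
By Hess's law, ΔH° = (+750.3) + (+49.0) + (-347.0) = 452.3 kJ/mol

ΔH° = 452.3 kJ/mol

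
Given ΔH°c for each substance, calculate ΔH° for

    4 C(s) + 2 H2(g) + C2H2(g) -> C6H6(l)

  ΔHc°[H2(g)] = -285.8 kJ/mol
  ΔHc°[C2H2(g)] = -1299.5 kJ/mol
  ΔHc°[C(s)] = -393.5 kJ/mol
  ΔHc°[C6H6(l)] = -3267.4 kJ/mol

ΔH° = -177.7 kJ/mol

With combustion enthalpies, reactants minus products:
= [4·(-393.5) + 2·(-285.8) + 1·(-1299.5)] − [1·(-3267.4)]
= -177.7 kJ/mol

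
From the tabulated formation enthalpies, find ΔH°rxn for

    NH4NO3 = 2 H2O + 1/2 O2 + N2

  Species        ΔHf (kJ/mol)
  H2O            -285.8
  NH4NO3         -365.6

Products: 2·(-285.8) + 1/2·(+0.0) + 1·(+0.0) = -571.6
Reactants: 1·(-365.6) = -365.6
ΔH°rxn = (-571.6) − (-365.6) = -206.0 kJ/mol

ΔH°rxn = -206.0 kJ/mol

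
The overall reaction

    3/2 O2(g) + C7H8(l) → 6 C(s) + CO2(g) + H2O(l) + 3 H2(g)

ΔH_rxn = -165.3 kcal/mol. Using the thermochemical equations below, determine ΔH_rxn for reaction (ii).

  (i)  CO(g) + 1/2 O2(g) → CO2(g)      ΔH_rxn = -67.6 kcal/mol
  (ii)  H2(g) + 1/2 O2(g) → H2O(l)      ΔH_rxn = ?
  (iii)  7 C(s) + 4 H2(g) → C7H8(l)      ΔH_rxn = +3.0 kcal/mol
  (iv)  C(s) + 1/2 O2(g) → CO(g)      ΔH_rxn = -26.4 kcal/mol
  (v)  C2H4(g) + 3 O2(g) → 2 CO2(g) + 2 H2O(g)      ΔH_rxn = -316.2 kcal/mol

ΔH_rxn = -68.3 kcal/mol

(i) as written: -67.6 kcal/mol
(ii) as written (H2O(l) already on the product side): contributes x
(iii) reversed (reverse to put C7H8(l) on the reactant side): -3.0 kcal/mol
(iv) as written: -26.4 kcal/mol
(v): not needed (H2O(g) appears nowhere else).
-165.3 = (-67.6) + (-3.0) + (-26.4) + x
x = (-165.3 − (-97.0)) / (1) = -68.3 kcal/mol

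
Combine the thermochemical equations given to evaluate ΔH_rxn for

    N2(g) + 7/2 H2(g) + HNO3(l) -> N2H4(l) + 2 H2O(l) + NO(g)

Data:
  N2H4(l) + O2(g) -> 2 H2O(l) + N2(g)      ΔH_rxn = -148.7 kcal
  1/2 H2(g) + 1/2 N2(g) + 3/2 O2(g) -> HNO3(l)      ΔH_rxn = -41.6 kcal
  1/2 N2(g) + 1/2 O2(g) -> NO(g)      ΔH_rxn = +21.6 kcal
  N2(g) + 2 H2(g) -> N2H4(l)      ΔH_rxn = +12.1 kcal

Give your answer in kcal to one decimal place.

equation 1 as written: -148.7 kcal
equation 2 reversed: +41.6 kcal
equation 3 as written: +21.6 kcal
equation 4 × 2: (2)·(+12.1) = +24.2 kcal
Since enthalpy is a state function, ΔH_rxn = (1)·(-148.7) + (-1)·(-41.6) + (1)·(+21.6) + (2)·(+12.1) = -61.3 kcal

ΔH_rxn = -61.3 kcal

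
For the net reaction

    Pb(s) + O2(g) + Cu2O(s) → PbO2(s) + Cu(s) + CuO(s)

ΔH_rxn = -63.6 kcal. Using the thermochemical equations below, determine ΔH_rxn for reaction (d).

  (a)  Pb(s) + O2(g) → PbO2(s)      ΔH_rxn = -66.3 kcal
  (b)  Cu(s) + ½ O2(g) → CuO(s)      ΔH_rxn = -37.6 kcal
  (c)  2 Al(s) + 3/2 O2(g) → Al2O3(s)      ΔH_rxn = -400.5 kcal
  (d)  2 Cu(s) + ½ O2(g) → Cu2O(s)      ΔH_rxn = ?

(a) as written (PbO2(s) already on the product side): -66.3 kcal
(b) as written (CuO(s) already on the product side): -37.6 kcal
(c): not needed (Al(s) appears nowhere else).
(d) reversed (Cu2O(s) must end up as a reactant): contributes −x
-63.6 = (-66.3) + (-37.6) − x
x = (-63.6 − (-103.9)) / (-1) = -40.3 kcal

ΔH_rxn = -40.3 kcal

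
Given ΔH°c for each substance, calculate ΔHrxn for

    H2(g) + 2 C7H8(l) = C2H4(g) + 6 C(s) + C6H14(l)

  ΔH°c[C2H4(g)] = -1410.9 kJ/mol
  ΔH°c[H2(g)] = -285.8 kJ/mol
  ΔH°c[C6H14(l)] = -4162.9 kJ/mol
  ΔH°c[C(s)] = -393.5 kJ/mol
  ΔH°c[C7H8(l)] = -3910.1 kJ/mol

ΔHrxn = -171.2 kJ/mol

With combustion enthalpies, reactants minus products:
= [1·(-285.8) + 2·(-3910.1)] − [1·(-1410.9) + 6·(-393.5) + 1·(-4162.9)]
= -171.2 kJ/mol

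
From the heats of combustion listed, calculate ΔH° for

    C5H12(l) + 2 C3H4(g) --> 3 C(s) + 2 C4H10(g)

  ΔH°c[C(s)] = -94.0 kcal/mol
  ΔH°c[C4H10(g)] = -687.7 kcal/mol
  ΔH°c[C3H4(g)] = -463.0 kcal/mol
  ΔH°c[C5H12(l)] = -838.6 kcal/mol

Using ΔH = Σ nΔHc°(reactants) − Σ nΔHc°(products):
= [1·(-838.6) + 2·(-463.0)] − [3·(-94.0) + 2·(-687.7)]
= -107.2 kcal/mol

ΔH° = -107.2 kcal/mol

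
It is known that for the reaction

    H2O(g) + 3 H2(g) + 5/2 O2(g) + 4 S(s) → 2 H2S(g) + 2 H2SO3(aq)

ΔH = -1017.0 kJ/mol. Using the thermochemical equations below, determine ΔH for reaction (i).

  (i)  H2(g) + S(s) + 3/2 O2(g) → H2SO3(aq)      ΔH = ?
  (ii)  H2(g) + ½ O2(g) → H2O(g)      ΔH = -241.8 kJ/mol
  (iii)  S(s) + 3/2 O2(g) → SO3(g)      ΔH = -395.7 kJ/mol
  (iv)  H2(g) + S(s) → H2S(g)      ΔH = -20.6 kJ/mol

ΔH = -608.8 kJ/mol

(i) × 2: contributes 2·x
(ii) reversed: +241.8 kJ/mol
(iii): not needed.
(iv) × 2: (2)·(-20.6) = -41.2 kJ/mol
-1017.0 = (+241.8) + (-41.2) + 2·x
x = (-1017.0 − (+200.6)) / (2) = -608.8 kJ/mol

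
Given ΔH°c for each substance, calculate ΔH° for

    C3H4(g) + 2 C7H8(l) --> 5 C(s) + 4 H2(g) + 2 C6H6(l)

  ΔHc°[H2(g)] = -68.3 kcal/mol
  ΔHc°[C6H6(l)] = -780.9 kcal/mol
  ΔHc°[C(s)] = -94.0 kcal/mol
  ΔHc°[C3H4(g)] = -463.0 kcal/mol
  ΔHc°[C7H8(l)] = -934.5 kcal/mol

Using ΔH = Σ nΔHc°(reactants) − Σ nΔHc°(products):
= [1·(-463.0) + 2·(-934.5)] − [5·(-94.0) + 4·(-68.3) + 2·(-780.9)]
= -27.0 kcal/mol

ΔH° = -27.0 kcal/mol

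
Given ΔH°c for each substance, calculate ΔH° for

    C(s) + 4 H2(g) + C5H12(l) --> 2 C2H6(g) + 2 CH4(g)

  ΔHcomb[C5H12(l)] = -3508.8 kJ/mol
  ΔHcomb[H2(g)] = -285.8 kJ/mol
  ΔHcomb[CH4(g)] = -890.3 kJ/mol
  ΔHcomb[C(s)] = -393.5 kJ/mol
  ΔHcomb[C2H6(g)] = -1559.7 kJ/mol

With combustion enthalpies, reactants minus products:
= [1·(-393.5) + 4·(-285.8) + 1·(-3508.8)] − [2·(-1559.7) + 2·(-890.3)]
= -145.5 kJ/mol

ΔH° = -145.5 kJ/mol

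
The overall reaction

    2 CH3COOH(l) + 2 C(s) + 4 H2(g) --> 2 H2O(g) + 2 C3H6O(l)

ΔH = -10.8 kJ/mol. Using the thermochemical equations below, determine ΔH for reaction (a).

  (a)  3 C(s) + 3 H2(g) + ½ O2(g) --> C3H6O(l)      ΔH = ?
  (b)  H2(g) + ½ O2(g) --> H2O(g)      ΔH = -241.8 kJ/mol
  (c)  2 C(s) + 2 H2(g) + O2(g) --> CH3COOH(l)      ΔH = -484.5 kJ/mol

(a) × 2 (×2 to match 2 C3H6O(l) in the target): contributes 2·x
(b) × 2 (×2 to match 2 H2O(g) in the target): (2)·(-241.8) = -483.6 kJ/mol
(c) reversed and × 2 (reverse to put CH3COOH(l) on the reactant side; scale by 2 for the 2 CH3COOH(l)): (-2)·(-484.5) = +969.0 kJ/mol
-10.8 = (-483.6) + (+969.0) + 2·x
x = (-10.8 − (+485.4)) / (2) = -248.1 kJ/mol

ΔH = -248.1 kJ/mol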